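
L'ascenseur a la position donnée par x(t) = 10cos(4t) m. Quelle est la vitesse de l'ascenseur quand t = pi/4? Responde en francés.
Nous devons dériver notre équation de la position x(t) = 10·cos(4·t) 1 fois. En dérivant la position, nous obtenons la vitesse: v(t) = -40·sin(4·t). En utilisant v(t) = -40·sin(4·t) et en substituant t = pi/4, nous trouvons v = 0.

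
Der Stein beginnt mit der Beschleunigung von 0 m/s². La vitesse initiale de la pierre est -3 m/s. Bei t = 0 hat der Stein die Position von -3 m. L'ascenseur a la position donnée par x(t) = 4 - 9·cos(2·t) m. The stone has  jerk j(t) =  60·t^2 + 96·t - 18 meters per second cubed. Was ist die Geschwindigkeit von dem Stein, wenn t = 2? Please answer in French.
Pour résoudre ceci, nous devons prendre 2 primitives de notre équation du jerk j(t) = 60·t^2 + 96·t - 18. La primitive du jerk, avec a(0) = 0, donne l'accélération: a(t) = 2·t·(10·t^2 + 24·t - 9). La primitive de l'accélération est la vitesse. En utilisant v(0) = -3, nous obtenons v(t) = 5·t^4 + 16·t^3 - 9·t^2 - 3. De l'équation de la vitesse v(t) = 5·t^4 + 16·t^3 - 9·t^2 - 3, nous substituons t = 2 pour obtenir v = 169.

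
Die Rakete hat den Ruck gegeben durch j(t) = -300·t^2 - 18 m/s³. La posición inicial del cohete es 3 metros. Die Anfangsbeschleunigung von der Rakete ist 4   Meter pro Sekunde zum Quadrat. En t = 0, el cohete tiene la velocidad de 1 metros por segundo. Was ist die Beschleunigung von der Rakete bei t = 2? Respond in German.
Ausgehend von dem Ruck j(t) = -300·t^2 - 18, nehmen wir 1 Integral. Mit ∫j(t)dt und Anwendung von a(0) = 4, finden wir a(t) = -100·t^3 - 18·t + 4. Mit a(t) = -100·t^3 - 18·t + 4 und Einsetzen von t = 2, finden wir a = -832.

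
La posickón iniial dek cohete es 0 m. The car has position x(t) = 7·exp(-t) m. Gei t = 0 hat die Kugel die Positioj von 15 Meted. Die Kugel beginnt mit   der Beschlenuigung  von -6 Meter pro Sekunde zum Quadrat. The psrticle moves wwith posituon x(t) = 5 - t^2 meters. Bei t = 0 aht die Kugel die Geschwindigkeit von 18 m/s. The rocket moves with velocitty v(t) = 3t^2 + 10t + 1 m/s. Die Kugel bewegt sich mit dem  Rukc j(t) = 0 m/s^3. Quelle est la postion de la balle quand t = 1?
Nous devons intégrer notre équation du jerk j(t) = 0 3 fois. En prenant ∫j(t)dt et en appliquant a(0) = -6, nous trouvons a(t) = -6. En prenant ∫a(t)dt et en appliquant v(0) = 18, nous trouvons v(t) = 18 - 6·t. L'intégrale de la vitesse, avec x(0) = 15, donne la position: x(t) = -3·t^2 + 18·t + 15. En utilisant x(t) = -3·t^2 + 18·t + 15 et en substituant t = 1, nous trouvons x = 30.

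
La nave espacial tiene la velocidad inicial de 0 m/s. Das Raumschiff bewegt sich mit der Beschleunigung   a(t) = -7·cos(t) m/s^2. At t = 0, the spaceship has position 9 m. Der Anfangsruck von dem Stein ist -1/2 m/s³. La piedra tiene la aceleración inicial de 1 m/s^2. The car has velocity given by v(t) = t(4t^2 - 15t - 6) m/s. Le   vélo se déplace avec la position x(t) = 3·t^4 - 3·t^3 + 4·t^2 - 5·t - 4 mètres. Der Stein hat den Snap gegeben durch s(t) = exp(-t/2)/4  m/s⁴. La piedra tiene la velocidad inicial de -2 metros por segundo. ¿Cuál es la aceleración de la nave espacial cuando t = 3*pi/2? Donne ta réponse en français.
Nous avons l'accélération a(t) = -7·cos(t). En substituant t = 3*pi/2: a(3*pi/2) = 0.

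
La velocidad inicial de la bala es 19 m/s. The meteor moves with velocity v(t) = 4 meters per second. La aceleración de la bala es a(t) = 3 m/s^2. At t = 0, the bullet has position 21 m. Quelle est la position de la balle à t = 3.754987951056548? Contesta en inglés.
Starting from acceleration a(t) = 3, we take 2 integrals. Integrating acceleration and using the initial condition v(0) = 19, we get v(t) = 3·t + 19. The integral of velocity is position. Using x(0) = 21, we get x(t) = 3·t^2/2 + 19·t + 21. Using x(t) = 3·t^2/2 + 19·t + 21 and substituting t = 3.754987951056548, we find x = 113.494672838944.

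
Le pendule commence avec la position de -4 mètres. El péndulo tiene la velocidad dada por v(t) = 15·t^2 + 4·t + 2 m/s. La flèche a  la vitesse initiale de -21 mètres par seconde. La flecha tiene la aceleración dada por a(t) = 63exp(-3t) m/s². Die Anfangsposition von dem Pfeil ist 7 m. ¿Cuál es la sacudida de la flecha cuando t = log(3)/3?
Para resolver esto, necesitamos tomar 1 derivada de nuestra ecuación de la aceleración a(t) = 63·exp(-3·t). La derivada de la aceleración da la sacudida: j(t) = -189·exp(-3·t). Usando j(t) = -189·exp(-3·t) y sustituyendo t = log(3)/3, encontramos j = -63.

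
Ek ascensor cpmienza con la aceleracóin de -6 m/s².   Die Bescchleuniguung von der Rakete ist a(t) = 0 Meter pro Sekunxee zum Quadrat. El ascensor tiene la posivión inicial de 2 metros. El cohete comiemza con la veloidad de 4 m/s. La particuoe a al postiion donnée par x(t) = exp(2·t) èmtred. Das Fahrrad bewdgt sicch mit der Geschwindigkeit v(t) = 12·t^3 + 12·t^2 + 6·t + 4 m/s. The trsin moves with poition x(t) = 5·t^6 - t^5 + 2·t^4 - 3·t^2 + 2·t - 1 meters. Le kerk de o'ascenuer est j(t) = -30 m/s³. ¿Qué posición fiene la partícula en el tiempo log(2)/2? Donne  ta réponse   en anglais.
From the given position equation x(t) = exp(2·t), we substitute t = log(2)/2 to get x = 2.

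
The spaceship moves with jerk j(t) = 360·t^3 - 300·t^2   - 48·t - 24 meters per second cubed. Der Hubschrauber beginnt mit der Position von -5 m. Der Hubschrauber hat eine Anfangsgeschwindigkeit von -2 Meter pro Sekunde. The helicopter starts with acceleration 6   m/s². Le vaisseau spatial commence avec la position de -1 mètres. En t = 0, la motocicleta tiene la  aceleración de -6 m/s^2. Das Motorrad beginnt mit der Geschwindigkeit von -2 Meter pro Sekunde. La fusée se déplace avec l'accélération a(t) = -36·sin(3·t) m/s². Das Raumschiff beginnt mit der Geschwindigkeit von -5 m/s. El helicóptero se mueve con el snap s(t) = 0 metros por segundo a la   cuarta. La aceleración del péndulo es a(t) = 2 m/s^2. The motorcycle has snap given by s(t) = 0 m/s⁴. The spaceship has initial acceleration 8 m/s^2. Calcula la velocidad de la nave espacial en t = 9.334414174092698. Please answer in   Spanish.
Para resolver esto, necesitamos tomar 2 antiderivadas de nuestra ecuación de la sacudida j(t) = 360·t^3 - 300·t^2 - 48·t - 24. La integral de la sacudida es la aceleración. Usando a(0) = 8, obtenemos a(t) = 90·t^4 - 100·t^3 - 24·t^2 - 24·t + 8. Tomando ∫a(t)dt y aplicando v(0) = -5, encontramos v(t) = 18·t^5 - 25·t^4 - 8·t^3 - 12·t^2 + 8·t - 5. Tenemos la velocidad v(t) = 18·t^5 - 25·t^4 - 8·t^3 - 12·t^2 + 8·t - 5. Sustituyendo t = 9.334414174092698: v(9.334414174092698) = 1078301.41647998.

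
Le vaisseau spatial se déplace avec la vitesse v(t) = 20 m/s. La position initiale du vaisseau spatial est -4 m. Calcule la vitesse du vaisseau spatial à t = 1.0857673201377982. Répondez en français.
Nous avons la vitesse v(t) = 20. En substituant t = 1.0857673201377982: v(1.0857673201377982) = 20.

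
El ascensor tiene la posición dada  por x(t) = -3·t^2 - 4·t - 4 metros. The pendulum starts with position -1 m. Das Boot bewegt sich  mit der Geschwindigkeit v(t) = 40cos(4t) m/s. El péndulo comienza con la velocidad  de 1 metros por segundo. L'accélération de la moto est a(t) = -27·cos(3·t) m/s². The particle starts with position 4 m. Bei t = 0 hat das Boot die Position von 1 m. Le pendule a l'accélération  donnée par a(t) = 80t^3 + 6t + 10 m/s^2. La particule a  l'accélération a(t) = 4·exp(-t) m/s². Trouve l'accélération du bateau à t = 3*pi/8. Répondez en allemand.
Ausgehend von der Geschwindigkeit v(t) = 40·cos(4·t), nehmen wir 1 Ableitung. Durch Ableiten von der Geschwindigkeit erhalten wir die Beschleunigung: a(t) = -160·sin(4·t). Mit a(t) = -160·sin(4·t) und Einsetzen von t = 3*pi/8, finden wir a = 160.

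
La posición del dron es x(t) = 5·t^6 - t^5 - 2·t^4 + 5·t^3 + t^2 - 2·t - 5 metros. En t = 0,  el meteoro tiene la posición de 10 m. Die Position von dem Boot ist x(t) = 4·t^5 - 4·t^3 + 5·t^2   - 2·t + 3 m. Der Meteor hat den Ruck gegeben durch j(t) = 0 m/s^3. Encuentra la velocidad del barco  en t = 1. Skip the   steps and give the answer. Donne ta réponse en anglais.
The velocity at t = 1 is v = 16.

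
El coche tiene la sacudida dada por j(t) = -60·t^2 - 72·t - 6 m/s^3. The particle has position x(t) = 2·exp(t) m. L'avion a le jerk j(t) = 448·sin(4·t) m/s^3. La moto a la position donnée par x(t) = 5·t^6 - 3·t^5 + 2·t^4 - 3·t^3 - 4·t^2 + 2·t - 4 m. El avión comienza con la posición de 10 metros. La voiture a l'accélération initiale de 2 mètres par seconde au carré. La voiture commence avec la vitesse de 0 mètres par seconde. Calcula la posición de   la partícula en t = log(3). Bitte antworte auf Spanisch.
Usando x(t) = 2·exp(t) y sustituyendo t = log(3), encontramos x = 6.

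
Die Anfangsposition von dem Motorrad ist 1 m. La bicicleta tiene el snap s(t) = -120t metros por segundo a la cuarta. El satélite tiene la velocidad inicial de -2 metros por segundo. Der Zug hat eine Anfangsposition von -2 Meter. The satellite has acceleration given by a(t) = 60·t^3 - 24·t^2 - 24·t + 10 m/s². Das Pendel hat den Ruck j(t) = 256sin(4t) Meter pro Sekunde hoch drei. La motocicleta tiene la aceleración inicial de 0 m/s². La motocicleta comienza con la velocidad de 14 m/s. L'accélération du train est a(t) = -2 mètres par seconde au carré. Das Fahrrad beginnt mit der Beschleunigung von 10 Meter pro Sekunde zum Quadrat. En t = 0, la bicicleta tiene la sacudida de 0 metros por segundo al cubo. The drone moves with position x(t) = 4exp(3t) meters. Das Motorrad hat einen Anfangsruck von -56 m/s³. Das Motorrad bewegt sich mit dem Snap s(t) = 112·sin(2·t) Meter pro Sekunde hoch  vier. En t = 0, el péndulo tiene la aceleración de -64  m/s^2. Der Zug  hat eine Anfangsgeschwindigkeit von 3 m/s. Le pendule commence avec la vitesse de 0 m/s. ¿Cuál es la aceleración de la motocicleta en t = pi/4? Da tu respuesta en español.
Necesitamos integrar nuestra ecuación del snap s(t) = 112·sin(2·t) 2 veces. Integrando el snap y usando la condición inicial j(0) = -56, obtenemos j(t) = -56·cos(2·t). La integral de la sacudida es la aceleración. Usando a(0) = 0, obtenemos a(t) = -28·sin(2·t). Usando a(t) = -28·sin(2·t) y sustituyendo t = pi/4, encontramos a = -28.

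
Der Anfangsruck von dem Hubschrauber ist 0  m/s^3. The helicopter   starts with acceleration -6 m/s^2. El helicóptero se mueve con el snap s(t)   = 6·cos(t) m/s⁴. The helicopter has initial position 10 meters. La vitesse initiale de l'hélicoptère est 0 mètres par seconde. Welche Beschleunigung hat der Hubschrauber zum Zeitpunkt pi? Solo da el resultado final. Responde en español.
La aceleración en t = pi es a = 6.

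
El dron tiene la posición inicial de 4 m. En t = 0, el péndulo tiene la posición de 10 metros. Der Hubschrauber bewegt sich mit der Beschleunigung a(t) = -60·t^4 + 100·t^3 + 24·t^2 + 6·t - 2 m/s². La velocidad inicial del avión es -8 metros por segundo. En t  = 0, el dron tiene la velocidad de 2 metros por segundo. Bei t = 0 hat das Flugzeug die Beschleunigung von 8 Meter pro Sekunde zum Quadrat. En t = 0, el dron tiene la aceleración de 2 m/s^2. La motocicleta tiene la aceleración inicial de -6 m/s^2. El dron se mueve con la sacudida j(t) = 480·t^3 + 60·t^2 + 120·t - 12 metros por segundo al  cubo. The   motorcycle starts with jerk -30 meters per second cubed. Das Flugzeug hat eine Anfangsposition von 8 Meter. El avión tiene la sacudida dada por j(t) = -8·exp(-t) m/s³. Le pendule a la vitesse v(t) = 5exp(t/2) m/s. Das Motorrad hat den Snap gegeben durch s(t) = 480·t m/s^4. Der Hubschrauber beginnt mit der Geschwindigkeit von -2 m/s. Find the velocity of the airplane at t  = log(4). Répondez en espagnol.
Partiendo de la sacudida j(t) = -8·exp(-t), tomamos 2 integrales. Integrando la sacudida y usando la condición inicial a(0) = 8, obtenemos a(t) = 8·exp(-t). Tomando ∫a(t)dt y aplicando v(0) = -8, encontramos v(t) = -8·exp(-t). Usando v(t) = -8·exp(-t) y sustituyendo t = log(4), encontramos v = -2.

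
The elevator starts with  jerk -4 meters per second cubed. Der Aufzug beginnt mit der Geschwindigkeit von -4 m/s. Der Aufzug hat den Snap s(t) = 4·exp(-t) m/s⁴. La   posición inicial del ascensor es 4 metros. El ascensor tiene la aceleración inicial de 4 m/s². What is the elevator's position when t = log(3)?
We need to integrate our snap equation s(t) = 4·exp(-t) 4 times. Integrating snap and using the initial condition j(0) = -4, we get j(t) = -4·exp(-t). Finding the antiderivative of j(t) and using a(0) = 4: a(t) = 4·exp(-t). The antiderivative of acceleration is velocity. Using v(0) = -4, we get v(t) = -4·exp(-t). The antiderivative of velocity, with x(0) = 4, gives position: x(t) = 4·exp(-t). We have position x(t) = 4·exp(-t). Substituting t = log(3): x(log(3)) = 4/3.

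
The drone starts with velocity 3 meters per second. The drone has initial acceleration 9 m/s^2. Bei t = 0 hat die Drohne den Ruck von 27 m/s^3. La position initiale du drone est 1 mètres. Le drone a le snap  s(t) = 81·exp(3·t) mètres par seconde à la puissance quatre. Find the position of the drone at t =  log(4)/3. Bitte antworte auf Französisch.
Nous devons trouver l'intégrale de notre équation du snap s(t) = 81·exp(3·t) 4 fois. La primitive du snap est le jerk. En utilisant j(0) = 27, nous obtenons j(t) = 27·exp(3·t). En intégrant le jerk et en utilisant la condition initiale a(0) = 9, nous obtenons a(t) = 9·exp(3·t). En intégrant l'accélération et en utilisant la condition initiale v(0) = 3, nous obtenons v(t) = 3·exp(3·t). L'intégrale de la vitesse est la position. En utilisant x(0) = 1, nous obtenons x(t) = exp(3·t). De l'équation de la position x(t) = exp(3·t), nous substituons t = log(4)/3 pour obtenir x = 4.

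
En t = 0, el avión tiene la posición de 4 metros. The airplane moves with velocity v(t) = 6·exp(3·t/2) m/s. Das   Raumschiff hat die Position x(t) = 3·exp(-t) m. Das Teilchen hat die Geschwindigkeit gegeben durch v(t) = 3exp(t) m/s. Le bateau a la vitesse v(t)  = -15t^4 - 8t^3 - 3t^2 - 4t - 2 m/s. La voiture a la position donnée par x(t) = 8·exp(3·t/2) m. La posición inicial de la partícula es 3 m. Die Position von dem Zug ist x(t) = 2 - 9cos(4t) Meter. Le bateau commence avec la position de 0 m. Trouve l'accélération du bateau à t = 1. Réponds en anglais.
To solve this, we need to take 1 derivative of our velocity equation v(t) = -15·t^4 - 8·t^3 - 3·t^2 - 4·t - 2. The derivative of velocity gives acceleration: a(t) = -60·t^3 - 24·t^2 - 6·t - 4. Using a(t) = -60·t^3 - 24·t^2 - 6·t - 4 and substituting t = 1, we find a = -94.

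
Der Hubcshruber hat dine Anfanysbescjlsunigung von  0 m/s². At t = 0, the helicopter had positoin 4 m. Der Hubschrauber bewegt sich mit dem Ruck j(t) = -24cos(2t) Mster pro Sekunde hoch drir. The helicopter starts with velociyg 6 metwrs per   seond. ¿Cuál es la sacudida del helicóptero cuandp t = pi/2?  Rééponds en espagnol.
Tenemos la sacudida j(t) = -24·cos(2·t). Sustituyendo t = pi/2: j(pi/2) = 24.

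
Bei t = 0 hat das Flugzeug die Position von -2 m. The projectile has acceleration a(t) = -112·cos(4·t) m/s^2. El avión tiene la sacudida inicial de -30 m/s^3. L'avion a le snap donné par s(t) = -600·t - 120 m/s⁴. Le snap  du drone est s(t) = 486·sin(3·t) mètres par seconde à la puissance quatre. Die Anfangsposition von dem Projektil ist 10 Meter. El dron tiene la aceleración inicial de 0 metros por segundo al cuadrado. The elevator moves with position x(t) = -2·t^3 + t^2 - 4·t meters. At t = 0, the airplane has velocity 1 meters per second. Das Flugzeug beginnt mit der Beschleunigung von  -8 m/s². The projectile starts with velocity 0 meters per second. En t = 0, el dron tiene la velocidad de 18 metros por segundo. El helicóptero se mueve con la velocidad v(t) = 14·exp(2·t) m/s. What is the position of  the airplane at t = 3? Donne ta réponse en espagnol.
Debemos encontrar la integral de nuestra ecuación del snap s(t) = -600·t - 120 4 veces. La antiderivada del snap, con j(0) = -30, da la sacudida: j(t) = -300·t^2 - 120·t - 30. Tomando ∫j(t)dt y aplicando a(0) = -8, encontramos a(t) = -100·t^3 - 60·t^2 - 30·t - 8. Tomando ∫a(t)dt y aplicando v(0) = 1, encontramos v(t) = -25·t^4 - 20·t^3 - 15·t^2 - 8·t + 1. La antiderivada de la velocidad es la posición. Usando x(0) = -2, obtenemos x(t) = -5·t^5 - 5·t^4 - 5·t^3 - 4·t^2 + t - 2. De la ecuación de la posición x(t) = -5·t^5 - 5·t^4 - 5·t^3 - 4·t^2 + t - 2, sustituimos t = 3 para obtener x = -1790.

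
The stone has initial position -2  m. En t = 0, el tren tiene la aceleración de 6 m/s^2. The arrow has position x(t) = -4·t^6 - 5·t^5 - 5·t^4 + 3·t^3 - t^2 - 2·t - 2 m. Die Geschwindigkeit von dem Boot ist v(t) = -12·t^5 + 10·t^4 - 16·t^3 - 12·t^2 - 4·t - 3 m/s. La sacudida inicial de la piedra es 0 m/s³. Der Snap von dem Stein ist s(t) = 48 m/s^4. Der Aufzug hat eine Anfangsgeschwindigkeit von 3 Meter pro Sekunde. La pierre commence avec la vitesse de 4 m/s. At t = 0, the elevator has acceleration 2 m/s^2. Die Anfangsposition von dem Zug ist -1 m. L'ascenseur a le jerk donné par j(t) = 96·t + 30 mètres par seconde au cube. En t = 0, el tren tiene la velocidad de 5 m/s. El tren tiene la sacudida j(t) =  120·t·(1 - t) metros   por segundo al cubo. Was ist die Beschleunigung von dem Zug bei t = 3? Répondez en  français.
Nous devons trouver l'intégrale de notre équation du jerk j(t) = 120·t·(1 - t) 1 fois. En intégrant le jerk et en utilisant la condition initiale a(0) = 6, nous obtenons a(t) = -40·t^3 + 60·t^2 + 6. Nous avons l'accélération a(t) = -40·t^3 + 60·t^2 + 6. En substituant t = 3: a(3) = -534.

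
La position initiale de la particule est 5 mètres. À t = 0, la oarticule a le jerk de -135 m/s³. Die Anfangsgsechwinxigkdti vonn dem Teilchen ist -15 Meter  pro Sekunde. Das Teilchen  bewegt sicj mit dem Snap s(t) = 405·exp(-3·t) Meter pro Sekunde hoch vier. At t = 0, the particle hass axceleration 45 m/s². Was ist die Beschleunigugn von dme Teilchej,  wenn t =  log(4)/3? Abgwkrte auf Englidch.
To find the answer, we compute 2 integrals of s(t) = 405·exp(-3·t). The antiderivative of snap is jerk. Using j(0) = -135, we get j(t) = -135·exp(-3·t). Integrating jerk and using the initial condition a(0) = 45, we get a(t) = 45·exp(-3·t). We have acceleration a(t) = 45·exp(-3·t). Substituting t = log(4)/3: a(log(4)/3) = 45/4.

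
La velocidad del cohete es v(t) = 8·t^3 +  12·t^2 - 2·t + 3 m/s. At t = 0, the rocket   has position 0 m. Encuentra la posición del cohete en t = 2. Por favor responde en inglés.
We must find the integral of our velocity equation v(t) = 8·t^3 + 12·t^2 - 2·t + 3 1 time. Integrating velocity and using the initial condition x(0) = 0, we get x(t) = 2·t^4 + 4·t^3 - t^2 + 3·t. Using x(t) = 2·t^4 + 4·t^3 - t^2 + 3·t and substituting t = 2, we find x = 66.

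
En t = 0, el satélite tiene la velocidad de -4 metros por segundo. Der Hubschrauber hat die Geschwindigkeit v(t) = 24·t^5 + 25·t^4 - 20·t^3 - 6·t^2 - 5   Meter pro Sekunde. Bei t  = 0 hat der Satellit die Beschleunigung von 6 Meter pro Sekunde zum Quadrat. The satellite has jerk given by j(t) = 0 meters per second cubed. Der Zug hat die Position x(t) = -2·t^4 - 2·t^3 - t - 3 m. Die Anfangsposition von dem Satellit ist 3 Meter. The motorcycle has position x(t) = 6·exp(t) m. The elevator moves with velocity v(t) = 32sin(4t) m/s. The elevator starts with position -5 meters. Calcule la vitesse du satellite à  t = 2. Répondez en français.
Pour résoudre ceci, nous devons prendre 2 primitives de notre équation du jerk j(t) = 0. En intégrant le jerk et en utilisant la condition initiale a(0) = 6, nous obtenons a(t) = 6. En prenant ∫a(t)dt et en appliquant v(0) = -4, nous trouvons v(t) = 6·t - 4. Nous avons la vitesse v(t) = 6·t - 4. En substituant t = 2: v(2) = 8.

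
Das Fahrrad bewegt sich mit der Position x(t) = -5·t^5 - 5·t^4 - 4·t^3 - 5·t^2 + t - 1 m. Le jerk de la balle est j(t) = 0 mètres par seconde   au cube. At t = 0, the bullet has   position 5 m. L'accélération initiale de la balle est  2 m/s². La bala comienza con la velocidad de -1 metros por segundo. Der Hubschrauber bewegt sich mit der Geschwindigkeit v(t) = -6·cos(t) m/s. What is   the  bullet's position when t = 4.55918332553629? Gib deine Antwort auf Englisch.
Starting from jerk j(t) = 0, we take 3 integrals. Integrating jerk and using the initial condition a(0) = 2, we get a(t) = 2. Integrating acceleration and using the initial condition v(0) = -1, we get v(t) = 2·t - 1. The integral of velocity, with x(0) = 5, gives position: x(t) = t^2 - t + 5. We have position x(t) = t^2 - t + 5. Substituting t = 4.55918332553629: x(4.55918332553629) = 21.2269692703119.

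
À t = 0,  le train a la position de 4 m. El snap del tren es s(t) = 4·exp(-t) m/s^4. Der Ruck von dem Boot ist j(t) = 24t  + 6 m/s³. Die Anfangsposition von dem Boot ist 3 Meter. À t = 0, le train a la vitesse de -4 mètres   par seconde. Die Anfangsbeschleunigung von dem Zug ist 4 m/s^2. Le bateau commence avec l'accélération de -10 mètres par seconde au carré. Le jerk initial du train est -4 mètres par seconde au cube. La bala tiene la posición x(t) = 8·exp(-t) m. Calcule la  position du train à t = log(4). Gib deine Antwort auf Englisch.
Starting from snap s(t) = 4·exp(-t), we take 4 integrals. Taking ∫s(t)dt and applying j(0) = -4, we find j(t) = -4·exp(-t). The integral of jerk is acceleration. Using a(0) = 4, we get a(t) = 4·exp(-t). Taking ∫a(t)dt and applying v(0) = -4, we find v(t) = -4·exp(-t). Integrating velocity and using the initial condition x(0) = 4, we get x(t) = 4·exp(-t). Using x(t) = 4·exp(-t) and substituting t = log(4), we find x = 1.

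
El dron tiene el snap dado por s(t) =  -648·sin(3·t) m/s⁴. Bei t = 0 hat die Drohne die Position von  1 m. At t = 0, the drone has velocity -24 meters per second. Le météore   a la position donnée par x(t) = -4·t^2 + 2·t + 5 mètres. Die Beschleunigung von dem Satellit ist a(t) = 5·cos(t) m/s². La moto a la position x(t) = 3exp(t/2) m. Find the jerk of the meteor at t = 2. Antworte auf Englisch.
We must differentiate our position equation x(t) = -4·t^2 + 2·t + 5 3 times. The derivative of position gives velocity: v(t) = 2 - 8·t. The derivative of velocity gives acceleration: a(t) = -8. Taking d/dt of a(t), we find j(t) = 0. From the given jerk equation j(t) = 0, we substitute t = 2 to get j = 0.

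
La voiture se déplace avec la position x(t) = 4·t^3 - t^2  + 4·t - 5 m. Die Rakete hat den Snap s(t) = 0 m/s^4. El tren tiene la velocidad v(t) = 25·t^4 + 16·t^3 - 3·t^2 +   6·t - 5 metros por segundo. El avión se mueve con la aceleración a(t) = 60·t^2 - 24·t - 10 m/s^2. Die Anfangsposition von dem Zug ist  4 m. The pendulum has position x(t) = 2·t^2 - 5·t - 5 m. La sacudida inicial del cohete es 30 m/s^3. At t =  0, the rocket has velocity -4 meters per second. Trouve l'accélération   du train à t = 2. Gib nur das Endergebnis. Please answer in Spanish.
En t = 2, a = 986.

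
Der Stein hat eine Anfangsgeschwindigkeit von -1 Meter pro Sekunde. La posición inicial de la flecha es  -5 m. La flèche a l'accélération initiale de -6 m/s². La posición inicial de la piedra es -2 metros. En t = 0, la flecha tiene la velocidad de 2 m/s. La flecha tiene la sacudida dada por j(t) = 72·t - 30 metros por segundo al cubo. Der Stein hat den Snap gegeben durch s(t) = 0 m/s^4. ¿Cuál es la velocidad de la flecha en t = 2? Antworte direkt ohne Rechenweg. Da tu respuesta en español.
v(2) = 26.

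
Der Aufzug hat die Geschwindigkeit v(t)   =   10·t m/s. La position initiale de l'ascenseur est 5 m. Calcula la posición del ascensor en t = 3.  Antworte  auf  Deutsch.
Ausgehend von der Geschwindigkeit v(t) = 10·t, nehmen wir 1 Integral. Die Stammfunktion von der Geschwindigkeit, mit x(0) = 5, ergibt die Position: x(t) = 5·t^2 + 5. Mit x(t) = 5·t^2 + 5 und Einsetzen von t = 3, finden wir x = 50.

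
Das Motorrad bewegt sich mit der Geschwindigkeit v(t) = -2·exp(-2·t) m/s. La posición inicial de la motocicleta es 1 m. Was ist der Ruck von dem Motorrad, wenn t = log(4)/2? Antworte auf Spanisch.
Para resolver esto, necesitamos tomar 2 derivadas de nuestra ecuación de la velocidad v(t) = -2·exp(-2·t). Derivando la velocidad, obtenemos la aceleración: a(t) = 4·exp(-2·t). Tomando d/dt de a(t), encontramos j(t) = -8·exp(-2·t). Usando j(t) = -8·exp(-2·t) y sustituyendo t = log(4)/2, encontramos j = -2.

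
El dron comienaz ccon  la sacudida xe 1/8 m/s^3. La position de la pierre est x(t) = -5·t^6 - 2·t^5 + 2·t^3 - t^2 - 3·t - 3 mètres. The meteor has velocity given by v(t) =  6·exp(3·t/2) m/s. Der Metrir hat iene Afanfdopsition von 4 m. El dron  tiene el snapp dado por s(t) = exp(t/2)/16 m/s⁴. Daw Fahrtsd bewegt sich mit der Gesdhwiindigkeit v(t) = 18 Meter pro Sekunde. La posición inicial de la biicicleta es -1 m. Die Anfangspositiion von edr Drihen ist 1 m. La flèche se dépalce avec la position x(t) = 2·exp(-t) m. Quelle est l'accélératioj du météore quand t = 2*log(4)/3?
En partant de la vitesse v(t) = 6·exp(3·t/2), nous prenons 1 dérivée. La dérivée de la vitesse donne l'accélération: a(t) = 9·exp(3·t/2). De l'équation de l'accélération a(t) = 9·exp(3·t/2), nous substituons t = 2*log(4)/3 pour obtenir a = 36.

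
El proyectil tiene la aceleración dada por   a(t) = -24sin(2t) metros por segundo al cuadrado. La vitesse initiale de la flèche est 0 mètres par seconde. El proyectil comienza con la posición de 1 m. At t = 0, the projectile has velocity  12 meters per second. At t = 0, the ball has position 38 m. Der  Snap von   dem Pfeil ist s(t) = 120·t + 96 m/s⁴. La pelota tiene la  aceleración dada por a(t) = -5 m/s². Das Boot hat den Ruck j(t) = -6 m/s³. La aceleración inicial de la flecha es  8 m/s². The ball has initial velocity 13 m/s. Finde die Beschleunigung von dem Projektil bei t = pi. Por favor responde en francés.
De l'équation de l'accélération a(t) = -24·sin(2·t), nous substituons t = pi pour obtenir a = 0.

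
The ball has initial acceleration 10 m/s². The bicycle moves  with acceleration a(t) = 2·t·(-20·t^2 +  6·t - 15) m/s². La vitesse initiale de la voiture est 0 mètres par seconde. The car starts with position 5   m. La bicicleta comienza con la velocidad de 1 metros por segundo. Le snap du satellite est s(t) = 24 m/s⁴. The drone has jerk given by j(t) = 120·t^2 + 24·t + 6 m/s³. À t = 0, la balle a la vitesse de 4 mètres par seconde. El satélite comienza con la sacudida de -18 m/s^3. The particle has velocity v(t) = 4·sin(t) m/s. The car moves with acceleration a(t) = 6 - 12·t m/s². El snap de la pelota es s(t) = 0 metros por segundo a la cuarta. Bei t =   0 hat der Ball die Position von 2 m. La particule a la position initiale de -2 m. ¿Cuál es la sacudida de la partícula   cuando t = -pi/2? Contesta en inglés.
To solve this, we need to take 2 derivatives of our velocity equation v(t) = 4·sin(t). Differentiating velocity, we get acceleration: a(t) = 4·cos(t). The derivative of acceleration gives jerk: j(t) = -4·sin(t). Using j(t) = -4·sin(t) and substituting t = -pi/2, we find j = 4.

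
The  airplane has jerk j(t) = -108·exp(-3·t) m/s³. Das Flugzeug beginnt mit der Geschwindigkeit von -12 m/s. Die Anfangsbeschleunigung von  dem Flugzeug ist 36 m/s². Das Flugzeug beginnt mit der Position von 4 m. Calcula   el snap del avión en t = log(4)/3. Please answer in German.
Ausgehend von dem Ruck j(t) = -108·exp(-3·t), nehmen wir 1 Ableitung. Durch Ableiten von dem Ruck erhalten wir den Snap: s(t) = 324·exp(-3·t). Aus der Gleichung für den Snap s(t) = 324·exp(-3·t), setzen wir t = log(4)/3 ein und erhalten s = 81.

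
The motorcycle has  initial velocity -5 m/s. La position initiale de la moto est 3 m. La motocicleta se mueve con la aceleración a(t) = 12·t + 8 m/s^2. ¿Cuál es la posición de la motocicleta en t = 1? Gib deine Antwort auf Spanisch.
Partiendo de la aceleración a(t) = 12·t + 8, tomamos 2 antiderivadas. Integrando la aceleración y usando la condición inicial v(0) = -5, obtenemos v(t) = 6·t^2 + 8·t - 5. Tomando ∫v(t)dt y aplicando x(0) = 3, encontramos x(t) = 2·t^3 + 4·t^2 - 5·t + 3. De la ecuación de la posición x(t) = 2·t^3 + 4·t^2 - 5·t + 3, sustituimos t = 1 para obtener x = 4.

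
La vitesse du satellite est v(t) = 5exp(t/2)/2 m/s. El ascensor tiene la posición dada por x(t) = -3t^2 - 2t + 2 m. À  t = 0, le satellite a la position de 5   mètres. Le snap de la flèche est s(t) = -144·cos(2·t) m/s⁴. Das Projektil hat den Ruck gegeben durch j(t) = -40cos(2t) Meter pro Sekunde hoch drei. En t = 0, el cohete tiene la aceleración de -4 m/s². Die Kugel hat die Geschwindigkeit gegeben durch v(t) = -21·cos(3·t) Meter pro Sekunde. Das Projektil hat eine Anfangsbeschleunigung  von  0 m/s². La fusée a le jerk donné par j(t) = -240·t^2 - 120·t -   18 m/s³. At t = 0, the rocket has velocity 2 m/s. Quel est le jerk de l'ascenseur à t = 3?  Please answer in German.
Um dies zu lösen, müssen wir 3 Ableitungen unserer Gleichung für die Position x(t) = -3·t^2 - 2·t + 2 nehmen. Die Ableitung von der Position ergibt die Geschwindigkeit: v(t) = -6·t - 2. Die Ableitung von der Geschwindigkeit ergibt die Beschleunigung: a(t) = -6. Durch Ableiten von der Beschleunigung erhalten wir den Ruck: j(t) = 0. Mit j(t) = 0 und Einsetzen von t = 3, finden wir j = 0.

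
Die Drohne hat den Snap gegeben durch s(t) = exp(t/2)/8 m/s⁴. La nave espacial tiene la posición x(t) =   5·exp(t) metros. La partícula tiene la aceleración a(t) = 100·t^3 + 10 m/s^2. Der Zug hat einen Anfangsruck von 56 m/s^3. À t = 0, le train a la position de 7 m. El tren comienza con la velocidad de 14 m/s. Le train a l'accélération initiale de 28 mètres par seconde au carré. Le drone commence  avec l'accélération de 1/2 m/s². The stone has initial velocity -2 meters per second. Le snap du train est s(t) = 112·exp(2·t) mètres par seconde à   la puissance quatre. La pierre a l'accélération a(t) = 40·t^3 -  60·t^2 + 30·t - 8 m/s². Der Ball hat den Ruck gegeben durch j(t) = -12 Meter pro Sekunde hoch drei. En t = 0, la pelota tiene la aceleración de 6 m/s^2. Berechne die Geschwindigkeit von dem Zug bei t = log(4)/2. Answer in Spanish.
Partiendo del snap s(t) = 112·exp(2·t), tomamos 3 antiderivadas. Integrando el snap y usando la condición inicial j(0) = 56, obtenemos j(t) = 56·exp(2·t). La antiderivada de la sacudida es la aceleración. Usando a(0) = 28, obtenemos a(t) = 28·exp(2·t). Tomando ∫a(t)dt y aplicando v(0) = 14, encontramos v(t) = 14·exp(2·t). De la ecuación de la velocidad v(t) = 14·exp(2·t), sustituimos t = log(4)/2 para obtener v = 56.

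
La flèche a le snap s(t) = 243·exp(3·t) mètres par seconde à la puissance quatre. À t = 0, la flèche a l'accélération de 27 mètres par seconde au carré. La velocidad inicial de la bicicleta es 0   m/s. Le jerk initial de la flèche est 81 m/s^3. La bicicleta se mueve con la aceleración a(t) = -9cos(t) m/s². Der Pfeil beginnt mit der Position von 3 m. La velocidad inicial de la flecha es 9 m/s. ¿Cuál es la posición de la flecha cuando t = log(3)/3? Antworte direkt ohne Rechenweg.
x(log(3)/3) = 9.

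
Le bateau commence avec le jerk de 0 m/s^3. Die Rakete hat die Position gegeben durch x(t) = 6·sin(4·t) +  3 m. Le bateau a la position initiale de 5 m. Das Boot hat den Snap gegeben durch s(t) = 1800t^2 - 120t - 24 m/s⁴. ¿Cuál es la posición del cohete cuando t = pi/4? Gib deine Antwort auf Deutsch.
Wir haben die Position x(t) = 6·sin(4·t) + 3. Durch Einsetzen von t = pi/4: x(pi/4) = 3.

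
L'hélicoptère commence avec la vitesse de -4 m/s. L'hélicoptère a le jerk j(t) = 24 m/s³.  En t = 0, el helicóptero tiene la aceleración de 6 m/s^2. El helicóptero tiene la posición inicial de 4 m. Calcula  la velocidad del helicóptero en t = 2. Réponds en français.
En partant du jerk j(t) = 24, nous prenons 2 intégrales. En prenant ∫j(t)dt et en appliquant a(0) = 6, nous trouvons a(t) = 24·t + 6. En prenant ∫a(t)dt et en appliquant v(0) = -4, nous trouvons v(t) = 12·t^2 + 6·t - 4. Nous avons la vitesse v(t) = 12·t^2 + 6·t - 4. En substituant t = 2: v(2) = 56.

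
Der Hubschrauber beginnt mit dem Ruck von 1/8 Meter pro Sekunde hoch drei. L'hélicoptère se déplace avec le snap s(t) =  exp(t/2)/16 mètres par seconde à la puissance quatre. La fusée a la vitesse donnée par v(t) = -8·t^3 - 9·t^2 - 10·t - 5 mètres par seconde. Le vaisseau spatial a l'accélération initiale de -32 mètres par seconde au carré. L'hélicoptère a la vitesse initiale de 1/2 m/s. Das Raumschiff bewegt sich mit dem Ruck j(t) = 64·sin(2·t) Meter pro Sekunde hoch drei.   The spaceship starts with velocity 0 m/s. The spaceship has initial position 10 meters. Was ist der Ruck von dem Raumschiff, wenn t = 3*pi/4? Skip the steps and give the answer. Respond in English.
The answer is -64.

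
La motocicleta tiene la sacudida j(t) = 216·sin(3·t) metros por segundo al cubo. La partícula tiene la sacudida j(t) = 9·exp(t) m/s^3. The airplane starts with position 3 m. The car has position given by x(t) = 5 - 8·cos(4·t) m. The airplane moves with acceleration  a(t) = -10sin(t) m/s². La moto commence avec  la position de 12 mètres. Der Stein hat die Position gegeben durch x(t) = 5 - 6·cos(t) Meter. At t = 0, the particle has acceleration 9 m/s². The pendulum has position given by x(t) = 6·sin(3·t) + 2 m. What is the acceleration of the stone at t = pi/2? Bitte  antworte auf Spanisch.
Partiendo de la posición x(t) = 5 - 6·cos(t), tomamos 2 derivadas. La derivada de la posición da la velocidad: v(t) = 6·sin(t). La derivada de la velocidad da la aceleración: a(t) = 6·cos(t). De la ecuación de la aceleración a(t) = 6·cos(t), sustituimos t = pi/2 para obtener a = 0.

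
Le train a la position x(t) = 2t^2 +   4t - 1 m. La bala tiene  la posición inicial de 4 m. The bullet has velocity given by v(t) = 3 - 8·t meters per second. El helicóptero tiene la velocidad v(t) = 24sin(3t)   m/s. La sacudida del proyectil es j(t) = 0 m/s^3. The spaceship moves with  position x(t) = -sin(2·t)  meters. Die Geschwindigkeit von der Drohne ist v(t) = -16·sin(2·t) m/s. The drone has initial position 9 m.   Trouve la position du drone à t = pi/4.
En partant de la vitesse v(t) = -16·sin(2·t), nous prenons 1 intégrale. En intégrant la vitesse et en utilisant la condition initiale x(0) = 9, nous obtenons x(t) = 8·cos(2·t) + 1. De l'équation de la position x(t) = 8·cos(2·t) + 1, nous substituons t = pi/4 pour obtenir x = 1.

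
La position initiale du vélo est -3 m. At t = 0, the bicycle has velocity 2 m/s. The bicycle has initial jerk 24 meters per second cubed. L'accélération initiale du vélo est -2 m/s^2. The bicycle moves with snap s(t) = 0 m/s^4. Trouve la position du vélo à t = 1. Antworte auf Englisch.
We need to integrate our snap equation s(t) = 0 4 times. The antiderivative of snap is jerk. Using j(0) = 24, we get j(t) = 24. Finding the antiderivative of j(t) and using a(0) = -2: a(t) = 24·t - 2. The antiderivative of acceleration is velocity. Using v(0) = 2, we get v(t) = 12·t^2 - 2·t + 2. The integral of velocity is position. Using x(0) = -3, we get x(t) = 4·t^3 - t^2 + 2·t - 3. From the given position equation x(t) = 4·t^3 - t^2 + 2·t - 3, we substitute t = 1 to get x = 2.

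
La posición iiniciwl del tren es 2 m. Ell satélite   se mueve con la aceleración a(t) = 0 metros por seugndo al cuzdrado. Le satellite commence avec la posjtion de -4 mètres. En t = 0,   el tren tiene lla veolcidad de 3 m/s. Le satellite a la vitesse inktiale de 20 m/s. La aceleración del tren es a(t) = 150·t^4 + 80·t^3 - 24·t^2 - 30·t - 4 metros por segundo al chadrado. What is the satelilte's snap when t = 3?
To solve this, we need to take 2 derivatives of our acceleration equation a(t) = 0. Taking d/dt of a(t), we find j(t) = 0. The derivative of jerk gives snap: s(t) = 0. From the given snap equation s(t) = 0, we substitute t = 3 to get s = 0.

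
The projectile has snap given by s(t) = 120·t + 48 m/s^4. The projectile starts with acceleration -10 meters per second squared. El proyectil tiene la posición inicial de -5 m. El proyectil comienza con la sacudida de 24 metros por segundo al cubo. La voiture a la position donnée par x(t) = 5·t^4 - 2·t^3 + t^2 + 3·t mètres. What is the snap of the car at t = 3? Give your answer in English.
To solve this, we need to take 4 derivatives of our position equation x(t) = 5·t^4 - 2·t^3 + t^2 + 3·t. Taking d/dt of x(t), we find v(t) = 20·t^3 - 6·t^2 + 2·t + 3. Differentiating velocity, we get acceleration: a(t) = 60·t^2 - 12·t + 2. Differentiating acceleration, we get jerk: j(t) = 120·t - 12. Differentiating jerk, we get snap: s(t) = 120. Using s(t) = 120 and substituting t = 3, we find s = 120.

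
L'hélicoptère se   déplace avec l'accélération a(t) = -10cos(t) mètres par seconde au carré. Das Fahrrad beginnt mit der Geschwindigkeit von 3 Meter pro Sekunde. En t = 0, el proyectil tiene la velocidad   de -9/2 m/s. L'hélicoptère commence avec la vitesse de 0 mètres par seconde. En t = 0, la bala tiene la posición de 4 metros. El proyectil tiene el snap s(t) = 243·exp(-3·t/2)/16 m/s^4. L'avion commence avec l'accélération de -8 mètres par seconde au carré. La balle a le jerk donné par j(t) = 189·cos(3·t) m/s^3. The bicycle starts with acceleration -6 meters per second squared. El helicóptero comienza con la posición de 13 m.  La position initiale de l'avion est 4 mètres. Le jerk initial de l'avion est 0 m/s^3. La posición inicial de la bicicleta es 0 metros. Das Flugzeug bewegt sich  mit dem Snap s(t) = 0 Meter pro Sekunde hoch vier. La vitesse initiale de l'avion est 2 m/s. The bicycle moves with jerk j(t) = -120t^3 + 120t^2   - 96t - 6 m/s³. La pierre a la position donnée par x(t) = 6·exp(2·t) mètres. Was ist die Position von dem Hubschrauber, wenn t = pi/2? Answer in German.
Ausgehend von der Beschleunigung a(t) = -10·cos(t), nehmen wir 2 Stammfunktionen. Die Stammfunktion von der Beschleunigung ist die Geschwindigkeit. Mit v(0) = 0 erhalten wir v(t) = -10·sin(t). Die Stammfunktion von der Geschwindigkeit, mit x(0) = 13, ergibt die Position: x(t) = 10·cos(t) + 3. Mit x(t) = 10·cos(t) + 3 und Einsetzen von t = pi/2, finden wir x = 3.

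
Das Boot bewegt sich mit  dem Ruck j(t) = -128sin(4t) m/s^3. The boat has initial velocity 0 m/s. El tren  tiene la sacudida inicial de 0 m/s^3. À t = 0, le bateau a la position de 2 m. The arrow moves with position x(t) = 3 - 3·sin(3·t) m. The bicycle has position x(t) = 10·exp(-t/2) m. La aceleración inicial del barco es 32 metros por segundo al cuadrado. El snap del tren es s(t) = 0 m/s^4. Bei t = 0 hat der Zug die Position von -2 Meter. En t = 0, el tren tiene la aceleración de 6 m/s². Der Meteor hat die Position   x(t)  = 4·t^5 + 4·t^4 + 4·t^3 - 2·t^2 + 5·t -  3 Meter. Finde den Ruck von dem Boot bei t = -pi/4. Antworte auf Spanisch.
Usando j(t) = -128·sin(4·t) y sustituyendo t = -pi/4, encontramos j = 0.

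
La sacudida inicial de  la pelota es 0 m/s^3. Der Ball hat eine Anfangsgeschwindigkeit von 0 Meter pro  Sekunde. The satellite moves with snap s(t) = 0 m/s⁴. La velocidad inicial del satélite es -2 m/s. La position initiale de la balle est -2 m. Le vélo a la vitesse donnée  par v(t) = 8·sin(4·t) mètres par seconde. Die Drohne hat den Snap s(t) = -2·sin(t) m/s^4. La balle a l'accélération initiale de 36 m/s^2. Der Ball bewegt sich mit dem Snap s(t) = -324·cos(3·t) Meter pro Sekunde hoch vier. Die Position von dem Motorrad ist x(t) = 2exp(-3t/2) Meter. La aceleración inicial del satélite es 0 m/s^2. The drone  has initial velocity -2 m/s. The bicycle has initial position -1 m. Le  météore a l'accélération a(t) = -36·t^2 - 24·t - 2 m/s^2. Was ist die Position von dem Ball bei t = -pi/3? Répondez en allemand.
Um dies zu lösen, müssen wir 4 Stammfunktionen unserer Gleichung für den Snap s(t) = -324·cos(3·t) finden. Das Integral von dem Snap, mit j(0) = 0, ergibt den Ruck: j(t) = -108·sin(3·t). Das Integral von dem Ruck, mit a(0) = 36, ergibt die Beschleunigung: a(t) = 36·cos(3·t). Mit ∫a(t)dt und Anwendung von v(0) = 0, finden wir v(t) = 12·sin(3·t). Das Integral von der Geschwindigkeit ist die Position. Mit x(0) = -2 erhalten wir x(t) = 2 - 4·cos(3·t). Mit x(t) = 2 - 4·cos(3·t) und Einsetzen von t = -pi/3, finden wir x = 6.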